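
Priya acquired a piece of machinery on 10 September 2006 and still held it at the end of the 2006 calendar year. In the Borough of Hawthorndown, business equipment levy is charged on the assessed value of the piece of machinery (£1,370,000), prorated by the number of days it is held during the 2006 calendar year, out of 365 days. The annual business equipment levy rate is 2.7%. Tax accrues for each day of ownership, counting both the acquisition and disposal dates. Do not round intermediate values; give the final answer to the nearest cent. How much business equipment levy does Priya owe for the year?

Days held (10 September – 31 December 2006): 113 out of 365
Tax = £1,370,000 × 2.7% × 113/365 = £11,451.6986

£11,451.70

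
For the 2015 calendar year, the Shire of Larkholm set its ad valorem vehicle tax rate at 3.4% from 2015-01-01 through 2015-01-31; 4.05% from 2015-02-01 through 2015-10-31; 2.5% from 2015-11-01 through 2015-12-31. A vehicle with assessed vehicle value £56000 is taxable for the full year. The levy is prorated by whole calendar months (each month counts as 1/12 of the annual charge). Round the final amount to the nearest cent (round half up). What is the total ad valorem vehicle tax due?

2015-01-01 to 2015-01-31: 1 month at 3.4% → £56000 × 3.4% × 1/12 = £158.6667
2015-02-01 to 2015-10-31: 9 months at 4.05% → £56000 × 4.05% × 9/12 = £1701.0000
2015-11-01 to 2015-12-31: 2 months at 2.5% → £56000 × 2.5% × 2/12 = £233.3333
Total = £2093.0000

£2093.00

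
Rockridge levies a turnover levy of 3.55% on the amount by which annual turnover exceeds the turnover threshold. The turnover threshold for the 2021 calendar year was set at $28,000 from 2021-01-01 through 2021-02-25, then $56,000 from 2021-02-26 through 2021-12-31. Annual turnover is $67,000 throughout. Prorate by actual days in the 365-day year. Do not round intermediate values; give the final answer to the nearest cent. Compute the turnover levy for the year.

$543.00

2021-01-01 to 2021-02-25: 56 days, exemption $28,000 → ($67,000 − $28,000) × 3.55% × 56/365 = $212.4164
2021-02-26 to 2021-12-31: 309 days, exemption $56,000 → ($67,000 − $56,000) × 3.55% × 309/365 = $330.5877
Total = $543.0041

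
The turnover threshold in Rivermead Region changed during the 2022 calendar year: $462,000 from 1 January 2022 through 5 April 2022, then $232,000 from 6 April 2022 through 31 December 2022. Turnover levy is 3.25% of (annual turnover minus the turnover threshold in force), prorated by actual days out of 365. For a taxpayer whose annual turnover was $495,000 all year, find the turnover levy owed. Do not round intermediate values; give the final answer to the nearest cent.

1 January – 5 April 2022: 95 days, exemption $462,000 → ($495,000 − $462,000) × 3.25% × 95/365 = $279.1438
6 April – 31 December 2022: 270 days, exemption $232,000 → ($495,000 − $232,000) × 3.25% × 270/365 = $6,322.8082
Total = $6,601.9521

$6,601.95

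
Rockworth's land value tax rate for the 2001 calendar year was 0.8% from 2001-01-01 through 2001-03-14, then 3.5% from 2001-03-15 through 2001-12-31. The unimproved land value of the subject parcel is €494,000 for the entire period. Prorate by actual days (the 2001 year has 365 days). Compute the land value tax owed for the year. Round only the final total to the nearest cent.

2001-01-01 to 2001-03-14: 73 days at 0.8% → €494,000 × 0.8% × 73/365 = €790.4000
2001-03-15 to 2001-12-31: 292 days at 3.5% → €494,000 × 3.5% × 292/365 = €13,832.0000
Total = €14,622.4000

€14,622.40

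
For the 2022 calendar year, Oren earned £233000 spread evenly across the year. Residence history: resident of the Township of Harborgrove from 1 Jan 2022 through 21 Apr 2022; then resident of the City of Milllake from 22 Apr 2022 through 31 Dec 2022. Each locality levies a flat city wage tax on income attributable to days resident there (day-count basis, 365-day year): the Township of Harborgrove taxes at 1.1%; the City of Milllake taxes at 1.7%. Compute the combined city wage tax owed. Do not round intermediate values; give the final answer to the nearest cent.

£3535.85

The Township of Harborgrove, 1 Jan – 21 Apr 2022: 111 days → £233000 × 1.1% × 111/365 = £779.4329
The City of Milllake, 22 Apr – 31 Dec 2022: 254 days → £233000 × 1.7% × 254/365 = £2756.4219
Total = £3535.8548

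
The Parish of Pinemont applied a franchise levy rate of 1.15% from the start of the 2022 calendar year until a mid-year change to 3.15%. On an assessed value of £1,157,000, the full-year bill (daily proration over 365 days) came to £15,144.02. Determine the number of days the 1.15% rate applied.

336 days

Let d = days at the first rate; then 365 − d days at the second rate.
£1,157,000 × [1.15%·d + 3.15%·(365−d)] / 365 = £15,144.02
Solving gives d = 336, so the new rate took effect on December 3, 2022.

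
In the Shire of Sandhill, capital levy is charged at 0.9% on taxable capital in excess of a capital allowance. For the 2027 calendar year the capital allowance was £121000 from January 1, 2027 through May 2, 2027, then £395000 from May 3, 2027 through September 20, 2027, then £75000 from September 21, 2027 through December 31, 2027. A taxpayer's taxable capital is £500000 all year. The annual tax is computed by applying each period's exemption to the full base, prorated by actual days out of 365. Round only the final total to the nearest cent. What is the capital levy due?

£2574.07

January 1 – May 2, 2027: 122 days, exemption £121000 → (£500000 − £121000) × 0.9% × 122/365 = £1140.1151
May 3 – September 20, 2027: 141 days, exemption £395000 → (£500000 − £395000) × 0.9% × 141/365 = £365.0548
September 21 – December 31, 2027: 102 days, exemption £75000 → (£500000 − £75000) × 0.9% × 102/365 = £1068.9041
Total = £2574.0740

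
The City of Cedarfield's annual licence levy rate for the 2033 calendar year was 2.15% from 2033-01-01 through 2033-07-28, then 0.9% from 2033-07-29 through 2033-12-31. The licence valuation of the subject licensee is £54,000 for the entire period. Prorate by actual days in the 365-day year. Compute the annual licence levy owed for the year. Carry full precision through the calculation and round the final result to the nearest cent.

2033-01-01 to 2033-07-28: 209 days at 2.15% → £54,000 × 2.15% × 209/365 = £664.7918
2033-07-29 to 2033-12-31: 156 days at 0.9% → £54,000 × 0.9% × 156/365 = £207.7151
Total = £872.5068

£872.51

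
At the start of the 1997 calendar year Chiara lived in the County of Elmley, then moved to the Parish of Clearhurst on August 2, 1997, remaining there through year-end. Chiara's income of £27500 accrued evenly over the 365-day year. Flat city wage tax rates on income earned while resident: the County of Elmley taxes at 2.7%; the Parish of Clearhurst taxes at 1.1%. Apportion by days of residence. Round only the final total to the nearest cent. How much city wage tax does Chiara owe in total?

£559.27

The County of Elmley, January 1 – August 1, 1997: 213 days → £27500 × 2.7% × 213/365 = £433.2945
The Parish of Clearhurst, August 2 – December 31, 1997: 152 days → £27500 × 1.1% × 152/365 = £125.9726
Total = £559.2671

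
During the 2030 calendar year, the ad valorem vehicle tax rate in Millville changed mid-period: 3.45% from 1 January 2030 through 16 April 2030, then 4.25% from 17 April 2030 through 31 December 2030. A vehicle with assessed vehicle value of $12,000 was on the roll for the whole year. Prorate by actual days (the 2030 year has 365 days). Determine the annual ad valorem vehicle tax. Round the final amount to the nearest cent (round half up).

1 January – 16 April 2030: 106 days at 3.45% → $12,000 × 3.45% × 106/365 = $120.2301
17 April – 31 December 2030: 259 days at 4.25% → $12,000 × 4.25% × 259/365 = $361.8904
Total = $482.1205

$482.12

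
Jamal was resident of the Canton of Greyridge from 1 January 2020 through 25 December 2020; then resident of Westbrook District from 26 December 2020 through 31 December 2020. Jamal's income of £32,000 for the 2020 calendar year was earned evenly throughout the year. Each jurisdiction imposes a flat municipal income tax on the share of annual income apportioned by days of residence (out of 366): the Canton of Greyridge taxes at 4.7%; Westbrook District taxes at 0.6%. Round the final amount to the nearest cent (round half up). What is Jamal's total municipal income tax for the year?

The Canton of Greyridge, 1 January – 25 December 2020: 360 days → £32,000 × 4.7% × 360/366 = £1,479.3443
Westbrook District, 26 December – 31 December 2020: 6 days → £32,000 × 0.6% × 6/366 = £3.1475
Total = £1,482.4918

£1,482.49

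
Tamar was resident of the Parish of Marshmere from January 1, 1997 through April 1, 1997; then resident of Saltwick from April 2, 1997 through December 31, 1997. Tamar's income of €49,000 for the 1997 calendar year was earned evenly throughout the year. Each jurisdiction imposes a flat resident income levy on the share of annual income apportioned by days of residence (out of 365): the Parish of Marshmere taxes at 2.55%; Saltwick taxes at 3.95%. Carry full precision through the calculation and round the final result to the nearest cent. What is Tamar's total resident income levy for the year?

The Parish of Marshmere, January 1 – April 1, 1997: 91 days → €49,000 × 2.55% × 91/365 = €311.5192
Saltwick, April 2 – December 31, 1997: 274 days → €49,000 × 3.95% × 274/365 = €1,452.9507
Total = €1,764.4699

€1,764.47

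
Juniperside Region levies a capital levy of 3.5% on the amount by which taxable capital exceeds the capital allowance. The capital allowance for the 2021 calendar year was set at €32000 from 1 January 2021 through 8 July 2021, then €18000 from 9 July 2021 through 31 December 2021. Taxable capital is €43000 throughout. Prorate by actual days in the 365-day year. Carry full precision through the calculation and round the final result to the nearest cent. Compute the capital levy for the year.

1 January – 8 July 2021: 189 days, exemption €32000 → (€43000 − €32000) × 3.5% × 189/365 = €199.3562
9 July – 31 December 2021: 176 days, exemption €18000 → (€43000 − €18000) × 3.5% × 176/365 = €421.9178
Total = €621.2740

€621.27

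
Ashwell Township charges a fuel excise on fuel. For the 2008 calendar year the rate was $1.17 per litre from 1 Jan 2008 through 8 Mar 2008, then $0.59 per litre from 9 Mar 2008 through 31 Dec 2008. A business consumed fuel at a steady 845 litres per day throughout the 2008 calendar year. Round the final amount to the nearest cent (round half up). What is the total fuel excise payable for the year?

$215796.10

1 Jan – 8 Mar 2008: 68 days × 845 litres/day = 57,460 litres at $1.17/litre → $67228.20
9 Mar – 31 Dec 2008: 298 days × 845 litres/day = 251,810 litres at $0.59/litre → $148567.90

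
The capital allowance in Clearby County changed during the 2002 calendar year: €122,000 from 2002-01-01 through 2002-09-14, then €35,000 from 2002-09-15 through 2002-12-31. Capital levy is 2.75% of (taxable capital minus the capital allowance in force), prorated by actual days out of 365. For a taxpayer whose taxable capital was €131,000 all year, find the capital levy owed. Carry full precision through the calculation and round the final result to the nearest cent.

€955.42

2002-01-01 to 2002-09-14: 257 days, exemption €122,000 → (€131,000 − €122,000) × 2.75% × 257/365 = €174.2671
2002-09-15 to 2002-12-31: 108 days, exemption €35,000 → (€131,000 − €35,000) × 2.75% × 108/365 = €781.1507
Total = €955.4178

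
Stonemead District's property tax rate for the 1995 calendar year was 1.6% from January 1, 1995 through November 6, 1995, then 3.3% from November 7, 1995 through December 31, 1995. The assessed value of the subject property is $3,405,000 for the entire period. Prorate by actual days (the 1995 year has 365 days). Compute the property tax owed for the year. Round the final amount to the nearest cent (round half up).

January 1 – November 6, 1995: 310 days at 1.6% → $3,405,000 × 1.6% × 310/365 = $46,270.6849
November 7 – December 31, 1995: 55 days at 3.3% → $3,405,000 × 3.3% × 55/365 = $16,931.7123
Total = $63,202.3973

$63,202.40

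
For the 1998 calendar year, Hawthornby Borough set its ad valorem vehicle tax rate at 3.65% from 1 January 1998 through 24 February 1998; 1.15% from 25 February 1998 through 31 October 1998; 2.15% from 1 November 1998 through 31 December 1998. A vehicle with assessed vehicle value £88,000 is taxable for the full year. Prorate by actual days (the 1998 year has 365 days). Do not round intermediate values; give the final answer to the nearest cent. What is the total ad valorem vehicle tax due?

1 January – 24 February 1998: 55 days at 3.65% → £88,000 × 3.65% × 55/365 = £484.0000
25 February – 31 October 1998: 249 days at 1.15% → £88,000 × 1.15% × 249/365 = £690.3781
1 November – 31 December 1998: 61 days at 2.15% → £88,000 × 2.15% × 61/365 = £316.1973
Total = £1,490.5753

£1,490.58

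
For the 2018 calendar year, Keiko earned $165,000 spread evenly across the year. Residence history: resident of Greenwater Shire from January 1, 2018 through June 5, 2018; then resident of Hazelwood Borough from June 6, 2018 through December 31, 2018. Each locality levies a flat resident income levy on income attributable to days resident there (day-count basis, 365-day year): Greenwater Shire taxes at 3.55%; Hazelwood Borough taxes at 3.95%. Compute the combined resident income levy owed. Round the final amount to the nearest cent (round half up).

$6,235.42

Greenwater Shire, January 1 – June 5, 2018: 156 days → $165,000 × 3.55% × 156/365 = $2,503.4795
Hazelwood Borough, June 6 – December 31, 2018: 209 days → $165,000 × 3.95% × 209/365 = $3,731.9384
Total = $6,235.4178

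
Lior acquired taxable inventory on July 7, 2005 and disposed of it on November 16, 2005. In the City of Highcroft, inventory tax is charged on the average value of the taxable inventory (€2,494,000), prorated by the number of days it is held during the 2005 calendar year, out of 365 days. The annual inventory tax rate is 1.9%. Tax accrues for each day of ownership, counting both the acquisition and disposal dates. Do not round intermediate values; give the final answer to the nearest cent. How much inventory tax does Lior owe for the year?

Days held (July 7 – November 16, 2005): 133 out of 365
Tax = €2,494,000 × 1.9% × 133/365 = €17,266.6795

€17,266.68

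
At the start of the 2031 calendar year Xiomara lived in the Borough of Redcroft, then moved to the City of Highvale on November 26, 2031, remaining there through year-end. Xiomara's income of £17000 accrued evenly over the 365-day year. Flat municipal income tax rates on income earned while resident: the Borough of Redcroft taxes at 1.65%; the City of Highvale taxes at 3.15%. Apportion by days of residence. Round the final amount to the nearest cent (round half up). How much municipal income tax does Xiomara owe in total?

£305.65

The Borough of Redcroft, January 1 – November 25, 2031: 329 days → £17000 × 1.65% × 329/365 = £252.8342
The City of Highvale, November 26 – December 31, 2031: 36 days → £17000 × 3.15% × 36/365 = £52.8164
Total = £305.6507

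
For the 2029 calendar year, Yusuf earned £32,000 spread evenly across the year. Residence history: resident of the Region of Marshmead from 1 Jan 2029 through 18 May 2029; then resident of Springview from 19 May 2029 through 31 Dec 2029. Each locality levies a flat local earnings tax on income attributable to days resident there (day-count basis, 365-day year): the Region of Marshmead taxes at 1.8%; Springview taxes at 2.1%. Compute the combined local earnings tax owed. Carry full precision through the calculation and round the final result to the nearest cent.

The Region of Marshmead, 1 Jan – 18 May 2029: 138 days → £32,000 × 1.8% × 138/365 = £217.7753
Springview, 19 May – 31 Dec 2029: 227 days → £32,000 × 2.1% × 227/365 = £417.9288
Total = £635.7041

£635.70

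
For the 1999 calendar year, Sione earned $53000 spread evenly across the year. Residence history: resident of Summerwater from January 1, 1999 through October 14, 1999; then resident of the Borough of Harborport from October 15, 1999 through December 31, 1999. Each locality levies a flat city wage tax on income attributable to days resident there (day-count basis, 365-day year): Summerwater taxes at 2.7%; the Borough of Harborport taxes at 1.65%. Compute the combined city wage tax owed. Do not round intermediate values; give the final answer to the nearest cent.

$1312.08

Summerwater, January 1 – October 14, 1999: 287 days → $53000 × 2.7% × 287/365 = $1125.1973
The Borough of Harborport, October 15 – December 31, 1999: 78 days → $53000 × 1.65% × 78/365 = $186.8795
Total = $1312.0767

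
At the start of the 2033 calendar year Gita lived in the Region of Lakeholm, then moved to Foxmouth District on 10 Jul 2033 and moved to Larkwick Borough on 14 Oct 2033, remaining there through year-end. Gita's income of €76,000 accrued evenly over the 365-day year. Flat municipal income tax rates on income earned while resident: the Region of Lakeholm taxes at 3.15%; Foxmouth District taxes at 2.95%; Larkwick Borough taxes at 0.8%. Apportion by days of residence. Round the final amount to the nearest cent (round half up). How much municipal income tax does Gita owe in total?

€1,967.46

The Region of Lakeholm, 1 Jan – 9 Jul 2033: 190 days → €76,000 × 3.15% × 190/365 = €1,246.1918
Foxmouth District, 10 Jul – 13 Oct 2033: 96 days → €76,000 × 2.95% × 96/365 = €589.6767
Larkwick Borough, 14 Oct – 31 Dec 2033: 79 days → €76,000 × 0.8% × 79/365 = €131.5945
Total = €1,967.4630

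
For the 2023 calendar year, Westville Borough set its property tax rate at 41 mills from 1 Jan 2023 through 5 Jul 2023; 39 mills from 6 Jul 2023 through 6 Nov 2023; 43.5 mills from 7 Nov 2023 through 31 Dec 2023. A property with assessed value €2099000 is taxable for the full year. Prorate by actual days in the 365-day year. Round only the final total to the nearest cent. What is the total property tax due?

€85423.55

1 Jan – 5 Jul 2023: 186 days at 41 mills → €2099000 × 4.1% × 186/365 = €43854.7233
6 Jul – 6 Nov 2023: 124 days at 39 mills → €2099000 × 3.9% × 124/365 = €27810.3123
7 Nov – 31 Dec 2023: 55 days at 43.5 mills → €2099000 × 4.35% × 55/365 = €13758.5137
Total = €85423.5493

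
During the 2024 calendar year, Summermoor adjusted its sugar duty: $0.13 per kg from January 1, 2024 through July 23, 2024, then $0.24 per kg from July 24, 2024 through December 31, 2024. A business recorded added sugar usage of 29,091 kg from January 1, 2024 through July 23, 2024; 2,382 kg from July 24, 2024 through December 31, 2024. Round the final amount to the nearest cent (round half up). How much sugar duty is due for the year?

$4,353.51

January 1 – July 23, 2024: 29,091 kg at $0.13/kg → $3,781.83
July 24 – December 31, 2024: 2,382 kg at $0.24/kg → $571.68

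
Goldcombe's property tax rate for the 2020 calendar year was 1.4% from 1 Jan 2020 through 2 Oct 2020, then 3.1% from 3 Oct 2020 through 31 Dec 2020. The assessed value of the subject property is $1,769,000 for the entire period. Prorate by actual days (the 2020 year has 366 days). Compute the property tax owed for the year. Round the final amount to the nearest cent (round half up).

1 Jan – 2 Oct 2020: 276 days at 1.4% → $1,769,000 × 1.4% × 276/366 = $18,676.0000
3 Oct – 31 Dec 2020: 90 days at 3.1% → $1,769,000 × 3.1% × 90/366 = $13,485.0000
Total = $32,161.0000

$32,161.00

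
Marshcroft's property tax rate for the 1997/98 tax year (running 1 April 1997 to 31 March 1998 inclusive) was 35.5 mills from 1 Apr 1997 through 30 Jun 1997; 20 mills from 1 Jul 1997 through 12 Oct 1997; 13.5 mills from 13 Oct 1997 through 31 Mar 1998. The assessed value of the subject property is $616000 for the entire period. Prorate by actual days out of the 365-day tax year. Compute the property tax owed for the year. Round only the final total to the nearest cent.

1 Apr – 30 Jun 1997: 91 days at 35.5 mills → $616000 × 3.55% × 91/365 = $5452.0219
1 Jul – 12 Oct 1997: 104 days at 20 mills → $616000 × 2% × 104/365 = $3510.3562
13 Oct 1997 – 31 Mar 1998: 170 days at 13.5 mills → $616000 × 1.35% × 170/365 = $3873.2055
Total = $12835.5836

$12835.58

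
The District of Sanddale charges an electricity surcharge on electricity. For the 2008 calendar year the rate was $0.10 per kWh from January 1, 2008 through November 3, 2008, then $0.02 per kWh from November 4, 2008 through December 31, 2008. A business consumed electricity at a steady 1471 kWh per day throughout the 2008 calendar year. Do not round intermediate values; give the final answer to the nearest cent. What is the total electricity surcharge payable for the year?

January 1 – November 3, 2008: 308 days × 1471 kWh/day = 453,068 kWh at $0.10/kWh → $45306.80
November 4 – December 31, 2008: 58 days × 1471 kWh/day = 85,318 kWh at $0.02/kWh → $1706.36

$47013.16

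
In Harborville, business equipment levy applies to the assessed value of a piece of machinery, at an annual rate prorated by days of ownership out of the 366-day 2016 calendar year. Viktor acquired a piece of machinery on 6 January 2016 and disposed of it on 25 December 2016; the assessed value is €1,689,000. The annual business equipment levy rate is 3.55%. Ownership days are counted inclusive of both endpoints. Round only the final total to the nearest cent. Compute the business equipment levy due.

€58,157.44

Days held (6 January – 25 December 2016): 355 out of 366
Tax = €1,689,000 × 3.55% × 355/366 = €58,157.4385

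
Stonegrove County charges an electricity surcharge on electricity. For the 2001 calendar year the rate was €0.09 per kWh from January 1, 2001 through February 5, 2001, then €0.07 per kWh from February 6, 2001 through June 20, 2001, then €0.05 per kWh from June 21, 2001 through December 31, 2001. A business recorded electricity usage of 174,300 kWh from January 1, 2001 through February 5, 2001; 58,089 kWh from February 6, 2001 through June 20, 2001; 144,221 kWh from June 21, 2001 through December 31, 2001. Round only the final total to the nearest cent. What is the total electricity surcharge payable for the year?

€26,964.28

January 1 – February 5, 2001: 174,300 kWh at €0.09/kWh → €15,687.00
February 6 – June 20, 2001: 58,089 kWh at €0.07/kWh → €4,066.23
June 21 – December 31, 2001: 144,221 kWh at €0.05/kWh → €7,211.05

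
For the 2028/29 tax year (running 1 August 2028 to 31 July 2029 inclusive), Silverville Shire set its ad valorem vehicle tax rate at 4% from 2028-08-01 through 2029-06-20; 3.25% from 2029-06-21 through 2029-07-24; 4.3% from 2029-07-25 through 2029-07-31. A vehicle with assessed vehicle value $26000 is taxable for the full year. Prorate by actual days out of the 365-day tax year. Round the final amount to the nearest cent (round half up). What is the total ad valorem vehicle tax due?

2028-08-01 to 2029-06-20: 324 days at 4% → $26000 × 4% × 324/365 = $923.1781
2029-06-21 to 2029-07-24: 34 days at 3.25% → $26000 × 3.25% × 34/365 = $78.7123
2029-07-25 to 2029-07-31: 7 days at 4.3% → $26000 × 4.3% × 7/365 = $21.4411
Total = $1023.3315

$1023.33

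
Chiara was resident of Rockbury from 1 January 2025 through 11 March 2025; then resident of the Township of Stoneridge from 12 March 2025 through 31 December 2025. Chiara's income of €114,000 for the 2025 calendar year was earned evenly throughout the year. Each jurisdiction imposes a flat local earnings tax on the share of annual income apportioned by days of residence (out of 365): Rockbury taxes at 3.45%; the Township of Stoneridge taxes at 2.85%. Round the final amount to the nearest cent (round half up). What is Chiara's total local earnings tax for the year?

Rockbury, 1 January – 11 March 2025: 70 days → €114,000 × 3.45% × 70/365 = €754.2740
The Township of Stoneridge, 12 March – 31 December 2025: 295 days → €114,000 × 2.85% × 295/365 = €2,625.9041
Total = €3,380.1781

€3,380.18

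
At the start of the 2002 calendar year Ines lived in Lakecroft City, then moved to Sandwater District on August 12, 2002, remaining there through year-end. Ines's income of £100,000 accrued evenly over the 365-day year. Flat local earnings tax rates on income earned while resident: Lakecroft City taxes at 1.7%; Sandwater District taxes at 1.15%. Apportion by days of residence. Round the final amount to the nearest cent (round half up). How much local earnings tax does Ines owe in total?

£1,486.03

Lakecroft City, January 1 – August 11, 2002: 223 days → £100,000 × 1.7% × 223/365 = £1,038.6301
Sandwater District, August 12 – December 31, 2002: 142 days → £100,000 × 1.15% × 142/365 = £447.3973
Total = £1,486.0274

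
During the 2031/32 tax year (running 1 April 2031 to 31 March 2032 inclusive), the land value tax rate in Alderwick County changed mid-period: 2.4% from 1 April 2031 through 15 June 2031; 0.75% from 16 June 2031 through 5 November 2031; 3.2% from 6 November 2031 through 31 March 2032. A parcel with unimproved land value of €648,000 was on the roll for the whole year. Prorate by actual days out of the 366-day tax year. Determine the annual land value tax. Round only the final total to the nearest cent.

€13,456.62

1 April – 15 June 2031: 76 days at 2.4% → €648,000 × 2.4% × 76/366 = €3,229.3770
16 June – 5 November 2031: 143 days at 0.75% → €648,000 × 0.75% × 143/366 = €1,898.8525
6 November 2031 – 31 March 2032: 147 days at 3.2% → €648,000 × 3.2% × 147/366 = €8,328.3934
Total = €13,456.6230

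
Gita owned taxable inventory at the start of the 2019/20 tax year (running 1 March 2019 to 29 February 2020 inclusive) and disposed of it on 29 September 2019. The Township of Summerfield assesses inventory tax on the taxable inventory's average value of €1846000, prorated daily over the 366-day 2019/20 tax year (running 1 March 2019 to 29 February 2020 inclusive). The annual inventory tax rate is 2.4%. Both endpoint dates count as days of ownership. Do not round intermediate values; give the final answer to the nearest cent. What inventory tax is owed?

Days held (1 March – 29 September 2019): 213 out of 366
Tax = €1846000 × 2.4% × 213/366 = €25783.4754

€25783.48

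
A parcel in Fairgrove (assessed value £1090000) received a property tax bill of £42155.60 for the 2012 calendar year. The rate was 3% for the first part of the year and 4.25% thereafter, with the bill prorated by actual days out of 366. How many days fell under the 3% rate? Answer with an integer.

112 days

Let d = days at the first rate; then 366 − d days at the second rate.
£1090000 × [3%·d + 4.25%·(366−d)] / 366 = £42155.60
Solving gives d = 112, so the new rate took effect on 22 Apr 2012.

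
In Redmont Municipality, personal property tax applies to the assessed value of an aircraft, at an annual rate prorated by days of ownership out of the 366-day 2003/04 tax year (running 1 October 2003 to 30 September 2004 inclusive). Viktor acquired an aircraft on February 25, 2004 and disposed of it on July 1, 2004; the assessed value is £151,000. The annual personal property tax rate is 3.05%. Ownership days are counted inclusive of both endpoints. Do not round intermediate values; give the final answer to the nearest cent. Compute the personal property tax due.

£1,610.67

Days held (February 25 – July 1, 2004): 128 out of 366
Tax = £151,000 × 3.05% × 128/366 = £1,610.6667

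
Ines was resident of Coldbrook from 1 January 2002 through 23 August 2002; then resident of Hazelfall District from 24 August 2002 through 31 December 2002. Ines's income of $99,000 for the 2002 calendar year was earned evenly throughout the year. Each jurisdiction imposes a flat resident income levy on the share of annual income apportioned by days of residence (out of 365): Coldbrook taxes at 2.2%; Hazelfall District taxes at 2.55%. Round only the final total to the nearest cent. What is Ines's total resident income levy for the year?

Coldbrook, 1 January – 23 August 2002: 235 days → $99,000 × 2.2% × 235/365 = $1,402.2740
Hazelfall District, 24 August – 31 December 2002: 130 days → $99,000 × 2.55% × 130/365 = $899.1370
Total = $2,301.4110

$2,301.41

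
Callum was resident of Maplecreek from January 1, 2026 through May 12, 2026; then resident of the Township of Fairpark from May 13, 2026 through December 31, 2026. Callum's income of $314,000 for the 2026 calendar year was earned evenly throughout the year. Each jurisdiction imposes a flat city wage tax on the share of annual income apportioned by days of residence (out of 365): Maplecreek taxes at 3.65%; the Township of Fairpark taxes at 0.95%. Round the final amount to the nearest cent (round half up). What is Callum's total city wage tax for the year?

Maplecreek, January 1 – May 12, 2026: 132 days → $314,000 × 3.65% × 132/365 = $4,144.8000
The Township of Fairpark, May 13 – December 31, 2026: 233 days → $314,000 × 0.95% × 233/365 = $1,904.2164
Total = $6,049.0164

$6,049.02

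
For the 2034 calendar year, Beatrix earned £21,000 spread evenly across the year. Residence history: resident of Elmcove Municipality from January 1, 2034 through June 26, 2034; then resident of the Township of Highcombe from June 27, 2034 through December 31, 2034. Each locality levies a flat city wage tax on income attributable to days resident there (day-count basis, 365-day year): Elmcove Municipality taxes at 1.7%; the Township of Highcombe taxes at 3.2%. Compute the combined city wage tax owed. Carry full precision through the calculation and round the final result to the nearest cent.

Elmcove Municipality, January 1 – June 26, 2034: 177 days → £21,000 × 1.7% × 177/365 = £173.1205
The Township of Highcombe, June 27 – December 31, 2034: 188 days → £21,000 × 3.2% × 188/365 = £346.1260
Total = £519.2466

£519.25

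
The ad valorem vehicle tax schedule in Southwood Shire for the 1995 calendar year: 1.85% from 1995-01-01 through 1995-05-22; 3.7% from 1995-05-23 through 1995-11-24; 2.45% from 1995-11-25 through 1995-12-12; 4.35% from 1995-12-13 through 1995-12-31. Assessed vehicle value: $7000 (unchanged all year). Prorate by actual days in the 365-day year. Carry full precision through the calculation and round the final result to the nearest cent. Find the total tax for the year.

1995-01-01 to 1995-05-22: 142 days at 1.85% → $7000 × 1.85% × 142/365 = $50.3808
1995-05-23 to 1995-11-24: 186 days at 3.7% → $7000 × 3.7% × 186/365 = $131.9836
1995-11-25 to 1995-12-12: 18 days at 2.45% → $7000 × 2.45% × 18/365 = $8.4575
1995-12-13 to 1995-12-31: 19 days at 4.35% → $7000 × 4.35% × 19/365 = $15.8507
Total = $206.6726

$206.67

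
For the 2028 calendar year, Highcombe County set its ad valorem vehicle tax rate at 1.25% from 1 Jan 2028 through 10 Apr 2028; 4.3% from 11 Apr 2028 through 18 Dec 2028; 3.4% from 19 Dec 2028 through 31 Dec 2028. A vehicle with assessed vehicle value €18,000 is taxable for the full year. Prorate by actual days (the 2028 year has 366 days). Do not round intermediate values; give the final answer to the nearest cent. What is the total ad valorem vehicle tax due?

€616.75

1 Jan – 10 Apr 2028: 101 days at 1.25% → €18,000 × 1.25% × 101/366 = €62.0902
11 Apr – 18 Dec 2028: 252 days at 4.3% → €18,000 × 4.3% × 252/366 = €532.9180
19 Dec – 31 Dec 2028: 13 days at 3.4% → €18,000 × 3.4% × 13/366 = €21.7377
Total = €616.7459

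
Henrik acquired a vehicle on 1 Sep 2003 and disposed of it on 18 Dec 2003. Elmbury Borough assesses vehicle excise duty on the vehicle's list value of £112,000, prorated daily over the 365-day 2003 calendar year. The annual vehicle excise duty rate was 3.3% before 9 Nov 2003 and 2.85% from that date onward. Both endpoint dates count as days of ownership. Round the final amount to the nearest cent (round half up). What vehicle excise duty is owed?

1 Sep – 8 Nov 2003: 69 days at 3.3% → £112,000 × 3.3% × 69/365 = £698.6959
9 Nov – 18 Dec 2003: 40 days at 2.85% → £112,000 × 2.85% × 40/365 = £349.8082
Total = £1,048.5041

£1,048.50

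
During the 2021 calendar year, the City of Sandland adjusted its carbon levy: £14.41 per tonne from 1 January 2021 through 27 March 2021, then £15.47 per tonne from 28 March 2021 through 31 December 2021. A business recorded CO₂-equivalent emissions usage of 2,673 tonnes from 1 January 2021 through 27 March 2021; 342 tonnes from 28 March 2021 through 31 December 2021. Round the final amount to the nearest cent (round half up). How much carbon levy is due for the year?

1 January – 27 March 2021: 2,673 tonnes at £14.41/tonne → £38,517.93
28 March – 31 December 2021: 342 tonnes at £15.47/tonne → £5,290.74

£43,808.67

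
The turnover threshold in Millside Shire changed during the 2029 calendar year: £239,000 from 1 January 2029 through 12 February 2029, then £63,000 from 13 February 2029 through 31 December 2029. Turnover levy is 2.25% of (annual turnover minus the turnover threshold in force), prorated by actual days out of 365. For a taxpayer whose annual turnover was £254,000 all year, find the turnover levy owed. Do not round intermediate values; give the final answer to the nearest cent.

1 January – 12 February 2029: 43 days, exemption £239,000 → (£254,000 − £239,000) × 2.25% × 43/365 = £39.7603
13 February – 31 December 2029: 322 days, exemption £63,000 → (£254,000 − £63,000) × 2.25% × 322/365 = £3,791.2192
Total = £3,830.9795

£3,830.98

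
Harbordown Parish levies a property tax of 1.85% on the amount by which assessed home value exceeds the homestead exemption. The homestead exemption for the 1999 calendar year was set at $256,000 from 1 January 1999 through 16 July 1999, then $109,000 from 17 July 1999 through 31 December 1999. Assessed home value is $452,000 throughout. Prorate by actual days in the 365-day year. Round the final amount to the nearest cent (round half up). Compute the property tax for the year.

1 January – 16 July 1999: 197 days, exemption $256,000 → ($452,000 − $256,000) × 1.85% × 197/365 = $1,957.0466
17 July – 31 December 1999: 168 days, exemption $109,000 → ($452,000 − $109,000) × 1.85% × 168/365 = $2,920.6685
Total = $4,877.7151

$4,877.72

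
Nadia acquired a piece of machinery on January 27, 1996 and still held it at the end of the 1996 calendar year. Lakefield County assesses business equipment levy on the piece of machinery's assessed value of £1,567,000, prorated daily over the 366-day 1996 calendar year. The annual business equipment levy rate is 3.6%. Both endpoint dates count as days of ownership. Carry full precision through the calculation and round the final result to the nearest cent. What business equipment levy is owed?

£52,404.59

Days held (January 27 – December 31, 1996): 340 out of 366
Tax = £1,567,000 × 3.6% × 340/366 = £52,404.5902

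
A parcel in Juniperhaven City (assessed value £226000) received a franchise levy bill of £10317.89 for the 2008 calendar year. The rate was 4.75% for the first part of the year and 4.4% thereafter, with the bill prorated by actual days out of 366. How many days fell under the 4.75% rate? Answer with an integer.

Let d = days at the first rate; then 366 − d days at the second rate.
£226000 × [4.75%·d + 4.4%·(366−d)] / 366 = £10317.89
Solving gives d = 173, so the new rate took effect on 22 Jun 2008.

173 days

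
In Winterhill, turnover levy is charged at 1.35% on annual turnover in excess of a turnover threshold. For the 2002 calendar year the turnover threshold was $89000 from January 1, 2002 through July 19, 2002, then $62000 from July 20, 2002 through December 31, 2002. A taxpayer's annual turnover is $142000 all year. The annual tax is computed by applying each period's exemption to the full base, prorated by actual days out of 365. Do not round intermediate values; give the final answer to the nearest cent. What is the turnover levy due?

$880.27

January 1 – July 19, 2002: 200 days, exemption $89000 → ($142000 − $89000) × 1.35% × 200/365 = $392.0548
July 20 – December 31, 2002: 165 days, exemption $62000 → ($142000 − $62000) × 1.35% × 165/365 = $488.2192
Total = $880.2740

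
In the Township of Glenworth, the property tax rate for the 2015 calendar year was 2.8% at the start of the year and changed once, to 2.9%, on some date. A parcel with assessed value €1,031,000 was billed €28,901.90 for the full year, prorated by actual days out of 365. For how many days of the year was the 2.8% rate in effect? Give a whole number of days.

353 days

Let d = days at the first rate; then 365 − d days at the second rate.
€1,031,000 × [2.8%·d + 2.9%·(365−d)] / 365 = €28,901.90
Solving gives d = 353, so the new rate took effect on December 20, 2015.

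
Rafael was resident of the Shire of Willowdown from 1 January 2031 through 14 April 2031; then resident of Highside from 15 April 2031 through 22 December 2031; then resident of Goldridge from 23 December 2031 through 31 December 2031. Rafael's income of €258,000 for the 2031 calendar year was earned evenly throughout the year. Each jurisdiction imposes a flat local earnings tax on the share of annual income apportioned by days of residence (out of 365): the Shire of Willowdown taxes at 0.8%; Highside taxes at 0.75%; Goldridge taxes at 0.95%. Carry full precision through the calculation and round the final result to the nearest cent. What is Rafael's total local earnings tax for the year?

The Shire of Willowdown, 1 January – 14 April 2031: 104 days → €258,000 × 0.8% × 104/365 = €588.0986
Highside, 15 April – 22 December 2031: 252 days → €258,000 × 0.75% × 252/365 = €1,335.9452
Goldridge, 23 December – 31 December 2031: 9 days → €258,000 × 0.95% × 9/365 = €60.4356
Total = €1,984.4795

€1,984.48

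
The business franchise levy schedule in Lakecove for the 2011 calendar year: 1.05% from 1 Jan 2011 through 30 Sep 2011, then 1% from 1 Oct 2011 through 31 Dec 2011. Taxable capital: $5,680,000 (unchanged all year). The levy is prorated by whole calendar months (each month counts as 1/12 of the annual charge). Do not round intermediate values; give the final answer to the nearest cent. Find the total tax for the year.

$58,930.00

1 Jan – 30 Sep 2011: 9 months at 1.05% → $5,680,000 × 1.05% × 9/12 = $44,730.0000
1 Oct – 31 Dec 2011: 3 months at 1% → $5,680,000 × 1% × 3/12 = $14,200.0000
Total = $58,930.0000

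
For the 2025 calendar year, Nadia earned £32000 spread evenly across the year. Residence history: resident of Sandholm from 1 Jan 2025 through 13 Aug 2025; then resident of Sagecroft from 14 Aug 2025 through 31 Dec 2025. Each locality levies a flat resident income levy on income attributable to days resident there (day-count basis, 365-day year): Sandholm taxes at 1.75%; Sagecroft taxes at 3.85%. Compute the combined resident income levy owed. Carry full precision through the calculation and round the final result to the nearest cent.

Sandholm, 1 Jan – 13 Aug 2025: 225 days → £32000 × 1.75% × 225/365 = £345.2055
Sagecroft, 14 Aug – 31 Dec 2025: 140 days → £32000 × 3.85% × 140/365 = £472.5479
Total = £817.7534

£817.75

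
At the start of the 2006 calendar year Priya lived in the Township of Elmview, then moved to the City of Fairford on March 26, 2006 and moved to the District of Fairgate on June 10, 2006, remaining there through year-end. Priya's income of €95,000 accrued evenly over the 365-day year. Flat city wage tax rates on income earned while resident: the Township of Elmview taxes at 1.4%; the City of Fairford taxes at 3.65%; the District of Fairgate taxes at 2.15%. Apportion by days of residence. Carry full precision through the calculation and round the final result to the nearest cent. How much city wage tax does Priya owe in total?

€2,175.24

The Township of Elmview, January 1 – March 25, 2006: 84 days → €95,000 × 1.4% × 84/365 = €306.0822
The City of Fairford, March 26 – June 9, 2006: 76 days → €95,000 × 3.65% × 76/365 = €722.0000
The District of Fairgate, June 10 – December 31, 2006: 205 days → €95,000 × 2.15% × 205/365 = €1,147.1575
Total = €2,175.2397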